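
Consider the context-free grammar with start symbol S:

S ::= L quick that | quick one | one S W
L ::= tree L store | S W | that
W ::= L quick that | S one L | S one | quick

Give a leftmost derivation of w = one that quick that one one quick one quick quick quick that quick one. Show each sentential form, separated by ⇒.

S ⇒ one S W   [S ::= one S W]
one S W ⇒ one L quick that W   [S ::= L quick that]
one L quick that W ⇒ one that quick that W   [L ::= that]
one that quick that W ⇒ one that quick that S one   [W ::= S one]
one that quick that S one ⇒ one that quick that one S W one   [S ::= one S W]
one that quick that one S W one ⇒ one that quick that one L quick that W one   [S ::= L quick that]
one that quick that one L quick that W one ⇒ one that quick that one S W quick that W one   [L ::= S W]
one that quick that one S W quick that W one ⇒ one that quick that one one S W W quick that W one   [S ::= one S W]
one that quick that one one S W W quick that W one ⇒ one that quick that one one quick one W W quick that W one   [S ::= quick one]
one that quick that one one quick one W W quick that W one ⇒ one that quick that one one quick one quick W quick that W one   [W ::= quick]
one that quick that one one quick one quick W quick that W one ⇒ one that quick that one one quick one quick quick quick that W one   [W ::= quick]
one that quick that one one quick one quick quick quick that W one ⇒ one that quick that one one quick one quick quick quick that quick one   [W ::= quick]

S ⇒ one S W ⇒ one L quick that W ⇒ one that quick that W ⇒ one that quick that S one ⇒ one that quick that one S W one ⇒ one that quick that one L quick that W one ⇒ one that quick that one S W quick that W one ⇒ one that quick that one one S W W quick that W one ⇒ one that quick that one one quick one W W quick that W one ⇒ one that quick that one one quick one quick W quick that W one ⇒ one that quick that one one quick one quick quick quick that W one ⇒ one that quick that one one quick one quick quick quick that quick one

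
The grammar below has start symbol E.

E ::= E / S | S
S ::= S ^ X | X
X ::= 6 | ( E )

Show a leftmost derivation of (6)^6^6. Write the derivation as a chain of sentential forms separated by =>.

E => S   [E ::= S]
S => S^X   [S ::= S ^ X]
S^X => S^X^X   [S ::= S ^ X]
S^X^X => X^X^X   [S ::= X]
X^X^X => (E)^X^X   [X ::= ( E )]
(E)^X^X => (S)^X^X   [E ::= S]
(S)^X^X => (X)^X^X   [S ::= X]
(X)^X^X => (6)^X^X   [X ::= 6]
(6)^X^X => (6)^6^X   [X ::= 6]
(6)^6^X => (6)^6^6   [X ::= 6]

E => S => S^X => S^X^X => X^X^X => (E)^X^X => (S)^X^X => (X)^X^X => (6)^X^X => (6)^6^X => (6)^6^6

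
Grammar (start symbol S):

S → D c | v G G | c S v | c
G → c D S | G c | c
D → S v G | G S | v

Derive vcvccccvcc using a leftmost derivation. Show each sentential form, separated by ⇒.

S ⇒ Dc   [S → D c]
Dc ⇒ SvGc   [D → S v G]
SvGc ⇒ vGGvGc   [S → v G G]
vGGvGc ⇒ vGcGvGc   [G → G c]
vGcGvGc ⇒ vGccGvGc   [G → G c]
vGccGvGc ⇒ vcDSccGvGc   [G → c D S]
vcDSccGvGc ⇒ vcvSccGvGc   [D → v]
vcvSccGvGc ⇒ vcvcccGvGc   [S → c]
vcvcccGvGc ⇒ vcvccccvGc   [G → c]
vcvccccvGc ⇒ vcvccccvcc   [G → c]

S ⇒ Dc ⇒ SvGc ⇒ vGGvGc ⇒ vGcGvGc ⇒ vGccGvGc ⇒ vcDSccGvGc ⇒ vcvSccGvGc ⇒ vcvcccGvGc ⇒ vcvccccvGc ⇒ vcvccccvcc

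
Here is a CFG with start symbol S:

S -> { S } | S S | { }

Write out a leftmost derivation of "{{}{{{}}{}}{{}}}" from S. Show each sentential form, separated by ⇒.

S ⇒ {S}   [S -> { S }]
{S} ⇒ {SS}   [S -> S S]
{SS} ⇒ {SSS}   [S -> S S]
{SSS} ⇒ {{}SS}   [S -> { }]
{{}SS} ⇒ {{}{S}S}   [S -> { S }]
{{}{S}S} ⇒ {{}{SS}S}   [S -> S S]
{{}{SS}S} ⇒ {{}{{S}S}S}   [S -> { S }]
{{}{{S}S}S} ⇒ {{}{{{}}S}S}   [S -> { }]
{{}{{{}}S}S} ⇒ {{}{{{}}{}}S}   [S -> { }]
{{}{{{}}{}}S} ⇒ {{}{{{}}{}}{S}}   [S -> { S }]
{{}{{{}}{}}{S}} ⇒ {{}{{{}}{}}{{}}}   [S -> { }]

S ⇒ {S} ⇒ {SS} ⇒ {SSS} ⇒ {{}SS} ⇒ {{}{S}S} ⇒ {{}{SS}S} ⇒ {{}{{S}S}S} ⇒ {{}{{{}}S}S} ⇒ {{}{{{}}{}}S} ⇒ {{}{{{}}{}}{S}} ⇒ {{}{{{}}{}}{{}}}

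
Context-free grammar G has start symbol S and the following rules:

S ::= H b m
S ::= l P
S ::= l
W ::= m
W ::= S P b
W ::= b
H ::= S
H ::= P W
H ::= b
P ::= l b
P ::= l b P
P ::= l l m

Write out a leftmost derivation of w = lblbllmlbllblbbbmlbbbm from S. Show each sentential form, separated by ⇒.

S⇒Hbm⇒PWbm⇒lbPWbm⇒lblbPWbm⇒lblbllmWbm⇒lblbllmSPbbm⇒lblbllmHbmPbbm⇒lblbllmPWbmPbbm⇒lblbllmlbWbmPbbm⇒lblbllmlbSPbbmPbbm⇒lblbllmlblPPbbmPbbm⇒lblbllmlbllbPbbmPbbm⇒lblbllmlbllblbbbmPbbm⇒lblbllmlbllblbbbmlbbbm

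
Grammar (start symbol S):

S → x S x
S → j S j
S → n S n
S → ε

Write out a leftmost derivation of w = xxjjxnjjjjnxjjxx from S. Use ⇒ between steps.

S ⇒ xSx   [S → x S x]
xSx ⇒ xxSxx   [S → x S x]
xxSxx ⇒ xxjSjxx   [S → j S j]
xxjSjxx ⇒ xxjjSjjxx   [S → j S j]
xxjjSjjxx ⇒ xxjjxSxjjxx   [S → x S x]
xxjjxSxjjxx ⇒ xxjjxnSnxjjxx   [S → n S n]
xxjjxnSnxjjxx ⇒ xxjjxnjSjnxjjxx   [S → j S j]
xxjjxnjSjnxjjxx ⇒ xxjjxnjjSjjnxjjxx   [S → j S j]
xxjjxnjjSjjnxjjxx ⇒ xxjjxnjjjjnxjjxx   [S → ε]

S⇒xSx⇒xxSxx⇒xxjSjxx⇒xxjjSjjxx⇒xxjjxSxjjxx⇒xxjjxnSnxjjxx⇒xxjjxnjSjnxjjxx⇒xxjjxnjjSjjnxjjxx⇒xxjjxnjjjjnxjjxx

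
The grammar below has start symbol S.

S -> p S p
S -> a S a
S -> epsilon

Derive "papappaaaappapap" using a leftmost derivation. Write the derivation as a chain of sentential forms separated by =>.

S => pSp => paSap => papSpap => papaSapap => papapSpapap => papappSppapap => papappaSappapap => papappaaSaappapap => papappaaaappapap

S => pSp   [S -> p S p]
pSp => paSap   [S -> a S a]
paSap => papSpap   [S -> p S p]
papSpap => papaSapap   [S -> a S a]
papaSapap => papapSpapap   [S -> p S p]
papapSpapap => papappSppapap   [S -> p S p]
papappSppapap => papappaSappapap   [S -> a S a]
papappaSappapap => papappaaSaappapap   [S -> a S a]
papappaaSaappapap => papappaaaappapap   [S -> epsilon]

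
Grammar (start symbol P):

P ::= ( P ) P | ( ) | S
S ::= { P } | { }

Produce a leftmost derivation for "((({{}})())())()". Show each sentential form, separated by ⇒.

P⇒(P)P⇒((P)P)P⇒(((P)P)P)P⇒(((S)P)P)P⇒((({P})P)P)P⇒((({S})P)P)P⇒((({{}})P)P)P⇒((({{}})())P)P⇒((({{}})())())P⇒((({{}})())())()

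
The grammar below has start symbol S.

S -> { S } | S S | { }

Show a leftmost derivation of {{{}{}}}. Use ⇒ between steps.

S ⇒ {S}   [S -> { S }]
{S} ⇒ {{S}}   [S -> { S }]
{{S}} ⇒ {{SS}}   [S -> S S]
{{SS}} ⇒ {{{}S}}   [S -> { }]
{{{}S}} ⇒ {{{}{}}}   [S -> { }]

S ⇒ {S} ⇒ {{S}} ⇒ {{SS}} ⇒ {{{}S}} ⇒ {{{}{}}}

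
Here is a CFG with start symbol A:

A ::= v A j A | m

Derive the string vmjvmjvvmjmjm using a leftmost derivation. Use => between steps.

A => vAjA => vmjA => vmjvAjA => vmjvmjA => vmjvmjvAjA => vmjvmjvvAjAjA => vmjvmjvvmjAjA => vmjvmjvvmjmjA => vmjvmjvvmjmjm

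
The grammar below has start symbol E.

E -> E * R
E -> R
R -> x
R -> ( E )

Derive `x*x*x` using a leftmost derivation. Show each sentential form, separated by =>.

E => E*R => E*R*R => R*R*R => x*R*R => x*x*R => x*x*x

E => E*R   [E -> E * R]
E*R => E*R*R   [E -> E * R]
E*R*R => R*R*R   [E -> R]
R*R*R => x*R*R   [R -> x]
x*R*R => x*x*R   [R -> x]
x*x*R => x*x*x   [R -> x]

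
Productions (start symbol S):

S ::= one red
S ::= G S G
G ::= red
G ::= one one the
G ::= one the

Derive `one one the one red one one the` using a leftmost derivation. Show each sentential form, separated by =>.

S => G S G   [S ::= G S G]
G S G => one one the S G   [G ::= one one the]
one one the S G => one one the one red G   [S ::= one red]
one one the one red G => one one the one red one one the   [G ::= one one the]

S => G S G => one one the S G => one one the one red G => one one the one red one one the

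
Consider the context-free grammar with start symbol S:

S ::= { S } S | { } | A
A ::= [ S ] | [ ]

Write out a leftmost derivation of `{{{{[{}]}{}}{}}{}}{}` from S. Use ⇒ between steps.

S ⇒ {S}S ⇒ {{S}S}S ⇒ {{{S}S}S}S ⇒ {{{{S}S}S}S}S ⇒ {{{{A}S}S}S}S ⇒ {{{{[S]}S}S}S}S ⇒ {{{{[{}]}S}S}S}S ⇒ {{{{[{}]}{}}S}S}S ⇒ {{{{[{}]}{}}{}}S}S ⇒ {{{{[{}]}{}}{}}{}}S ⇒ {{{{[{}]}{}}{}}{}}{}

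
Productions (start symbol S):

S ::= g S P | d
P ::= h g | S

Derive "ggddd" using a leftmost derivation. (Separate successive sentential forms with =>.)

S => gSP => ggSPP => ggdPP => ggdSP => ggddP => ggddS => ggddd

S => gSP   [S ::= g S P]
gSP => ggSPP   [S ::= g S P]
ggSPP => ggdPP   [S ::= d]
ggdPP => ggdSP   [P ::= S]
ggdSP => ggddP   [S ::= d]
ggddP => ggddS   [P ::= S]
ggddS => ggddd   [S ::= d]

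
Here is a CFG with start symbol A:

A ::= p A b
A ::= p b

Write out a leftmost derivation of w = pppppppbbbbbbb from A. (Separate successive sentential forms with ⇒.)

A ⇒ pAb ⇒ ppAbb ⇒ pppAbbb ⇒ ppppAbbbb ⇒ pppppAbbbbb ⇒ ppppppAbbbbbb ⇒ pppppppbbbbbbb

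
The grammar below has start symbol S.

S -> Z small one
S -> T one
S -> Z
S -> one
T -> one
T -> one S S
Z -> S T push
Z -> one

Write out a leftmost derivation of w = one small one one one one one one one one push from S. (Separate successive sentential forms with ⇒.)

S ⇒ Z   [S -> Z]
Z ⇒ S T push   [Z -> S T push]
S T push ⇒ Z small one T push   [S -> Z small one]
Z small one T push ⇒ one small one T push   [Z -> one]
one small one T push ⇒ one small one one S S push   [T -> one S S]
one small one one S S push ⇒ one small one one T one S push   [S -> T one]
one small one one T one S push ⇒ one small one one one S S one S push   [T -> one S S]
one small one one one S S one S push ⇒ one small one one one one S one S push   [S -> one]
one small one one one one S one S push ⇒ one small one one one one one one S push   [S -> one]
one small one one one one one one S push ⇒ one small one one one one one one T one push   [S -> T one]
one small one one one one one one T one push ⇒ one small one one one one one one one one push   [T -> one]

S ⇒ Z ⇒ S T push ⇒ Z small one T push ⇒ one small one T push ⇒ one small one one S S push ⇒ one small one one T one S push ⇒ one small one one one S S one S push ⇒ one small one one one one S one S push ⇒ one small one one one one one one S push ⇒ one small one one one one one one T one push ⇒ one small one one one one one one one one push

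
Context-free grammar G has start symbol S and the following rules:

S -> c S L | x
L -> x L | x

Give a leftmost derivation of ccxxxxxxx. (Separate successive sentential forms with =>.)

S => cSL   [S -> c S L]
cSL => ccSLL   [S -> c S L]
ccSLL => ccxLL   [S -> x]
ccxLL => ccxxLL   [L -> x L]
ccxxLL => ccxxxLL   [L -> x L]
ccxxxLL => ccxxxxL   [L -> x]
ccxxxxL => ccxxxxxL   [L -> x L]
ccxxxxxL => ccxxxxxxL   [L -> x L]
ccxxxxxxL => ccxxxxxxx   [L -> x]

S=>cSL=>ccSLL=>ccxLL=>ccxxLL=>ccxxxLL=>ccxxxxL=>ccxxxxxL=>ccxxxxxxL=>ccxxxxxxx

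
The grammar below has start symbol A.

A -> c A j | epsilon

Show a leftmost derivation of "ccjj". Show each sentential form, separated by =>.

A => cAj   [A -> c A j]
cAj => ccAjj   [A -> c A j]
ccAjj => ccjj   [A -> epsilon]

A=>cAj=>ccAjj=>ccjj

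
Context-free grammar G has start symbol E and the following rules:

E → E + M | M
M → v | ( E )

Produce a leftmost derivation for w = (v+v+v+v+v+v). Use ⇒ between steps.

E ⇒ M ⇒ (E) ⇒ (E+M) ⇒ (E+M+M) ⇒ (E+M+M+M) ⇒ (E+M+M+M+M) ⇒ (E+M+M+M+M+M) ⇒ (M+M+M+M+M+M) ⇒ (v+M+M+M+M+M) ⇒ (v+v+M+M+M+M) ⇒ (v+v+v+M+M+M) ⇒ (v+v+v+v+M+M) ⇒ (v+v+v+v+v+M) ⇒ (v+v+v+v+v+v)

E ⇒ M   [E → M]
M ⇒ (E)   [M → ( E )]
(E) ⇒ (E+M)   [E → E + M]
(E+M) ⇒ (E+M+M)   [E → E + M]
(E+M+M) ⇒ (E+M+M+M)   [E → E + M]
(E+M+M+M) ⇒ (E+M+M+M+M)   [E → E + M]
(E+M+M+M+M) ⇒ (E+M+M+M+M+M)   [E → E + M]
(E+M+M+M+M+M) ⇒ (M+M+M+M+M+M)   [E → M]
(M+M+M+M+M+M) ⇒ (v+M+M+M+M+M)   [M → v]
(v+M+M+M+M+M) ⇒ (v+v+M+M+M+M)   [M → v]
(v+v+M+M+M+M) ⇒ (v+v+v+M+M+M)   [M → v]
(v+v+v+M+M+M) ⇒ (v+v+v+v+M+M)   [M → v]
(v+v+v+v+M+M) ⇒ (v+v+v+v+v+M)   [M → v]
(v+v+v+v+v+M) ⇒ (v+v+v+v+v+v)   [M → v]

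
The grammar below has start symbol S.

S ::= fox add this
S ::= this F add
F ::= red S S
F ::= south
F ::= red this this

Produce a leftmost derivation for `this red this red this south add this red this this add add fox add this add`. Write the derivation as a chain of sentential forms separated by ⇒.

S ⇒ this F add   [S ::= this F add]
this F add ⇒ this red S S add   [F ::= red S S]
this red S S add ⇒ this red this F add S add   [S ::= this F add]
this red this F add S add ⇒ this red this red S S add S add   [F ::= red S S]
this red this red S S add S add ⇒ this red this red this F add S add S add   [S ::= this F add]
this red this red this F add S add S add ⇒ this red this red this south add S add S add   [F ::= south]
this red this red this south add S add S add ⇒ this red this red this south add this F add add S add   [S ::= this F add]
this red this red this south add this F add add S add ⇒ this red this red this south add this red this this add add S add   [F ::= red this this]
this red this red this south add this red this this add add S add ⇒ this red this red this south add this red this this add add fox add this add   [S ::= fox add this]

S ⇒ this F add ⇒ this red S S add ⇒ this red this F add S add ⇒ this red this red S S add S add ⇒ this red this red this F add S add S add ⇒ this red this red this south add S add S add ⇒ this red this red this south add this F add add S add ⇒ this red this red this south add this red this this add add S add ⇒ this red this red this south add this red this this add add fox add this add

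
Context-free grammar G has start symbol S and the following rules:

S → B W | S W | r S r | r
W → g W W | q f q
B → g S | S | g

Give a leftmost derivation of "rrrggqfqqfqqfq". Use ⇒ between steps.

S⇒BW⇒SW⇒rSrW⇒rrrW⇒rrrgWW⇒rrrggWWW⇒rrrggqfqWW⇒rrrggqfqqfqW⇒rrrggqfqqfqqfq

S ⇒ BW   [S → B W]
BW ⇒ SW   [B → S]
SW ⇒ rSrW   [S → r S r]
rSrW ⇒ rrrW   [S → r]
rrrW ⇒ rrrgWW   [W → g W W]
rrrgWW ⇒ rrrggWWW   [W → g W W]
rrrggWWW ⇒ rrrggqfqWW   [W → q f q]
rrrggqfqWW ⇒ rrrggqfqqfqW   [W → q f q]
rrrggqfqqfqW ⇒ rrrggqfqqfqqfq   [W → q f q]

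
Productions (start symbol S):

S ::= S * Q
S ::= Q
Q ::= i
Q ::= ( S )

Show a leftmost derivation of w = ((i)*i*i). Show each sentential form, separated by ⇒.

S ⇒ Q   [S ::= Q]
Q ⇒ (S)   [Q ::= ( S )]
(S) ⇒ (S*Q)   [S ::= S * Q]
(S*Q) ⇒ (S*Q*Q)   [S ::= S * Q]
(S*Q*Q) ⇒ (Q*Q*Q)   [S ::= Q]
(Q*Q*Q) ⇒ ((S)*Q*Q)   [Q ::= ( S )]
((S)*Q*Q) ⇒ ((Q)*Q*Q)   [S ::= Q]
((Q)*Q*Q) ⇒ ((i)*Q*Q)   [Q ::= i]
((i)*Q*Q) ⇒ ((i)*i*Q)   [Q ::= i]
((i)*i*Q) ⇒ ((i)*i*i)   [Q ::= i]

S ⇒ Q ⇒ (S) ⇒ (S*Q) ⇒ (S*Q*Q) ⇒ (Q*Q*Q) ⇒ ((S)*Q*Q) ⇒ ((Q)*Q*Q) ⇒ ((i)*Q*Q) ⇒ ((i)*i*Q) ⇒ ((i)*i*i)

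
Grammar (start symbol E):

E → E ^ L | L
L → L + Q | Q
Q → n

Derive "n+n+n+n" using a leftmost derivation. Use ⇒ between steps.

E ⇒ L ⇒ L+Q ⇒ L+Q+Q ⇒ L+Q+Q+Q ⇒ Q+Q+Q+Q ⇒ n+Q+Q+Q ⇒ n+n+Q+Q ⇒ n+n+n+Q ⇒ n+n+n+n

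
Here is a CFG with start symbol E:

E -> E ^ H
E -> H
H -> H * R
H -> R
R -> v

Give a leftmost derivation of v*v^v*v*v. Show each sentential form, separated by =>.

E=>E^H=>H^H=>H*R^H=>R*R^H=>v*R^H=>v*v^H=>v*v^H*R=>v*v^H*R*R=>v*v^R*R*R=>v*v^v*R*R=>v*v^v*v*R=>v*v^v*v*v

E => E^H   [E -> E ^ H]
E^H => H^H   [E -> H]
H^H => H*R^H   [H -> H * R]
H*R^H => R*R^H   [H -> R]
R*R^H => v*R^H   [R -> v]
v*R^H => v*v^H   [R -> v]
v*v^H => v*v^H*R   [H -> H * R]
v*v^H*R => v*v^H*R*R   [H -> H * R]
v*v^H*R*R => v*v^R*R*R   [H -> R]
v*v^R*R*R => v*v^v*R*R   [R -> v]
v*v^v*R*R => v*v^v*v*R   [R -> v]
v*v^v*v*R => v*v^v*v*v   [R -> v]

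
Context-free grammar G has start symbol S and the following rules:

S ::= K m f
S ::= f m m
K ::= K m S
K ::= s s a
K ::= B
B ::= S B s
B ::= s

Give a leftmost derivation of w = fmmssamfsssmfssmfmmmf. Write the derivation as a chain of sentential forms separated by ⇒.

S ⇒ Kmf   [S ::= K m f]
Kmf ⇒ KmSmf   [K ::= K m S]
KmSmf ⇒ BmSmf   [K ::= B]
BmSmf ⇒ SBsmSmf   [B ::= S B s]
SBsmSmf ⇒ KmfBsmSmf   [S ::= K m f]
KmfBsmSmf ⇒ BmfBsmSmf   [K ::= B]
BmfBsmSmf ⇒ SBsmfBsmSmf   [B ::= S B s]
SBsmfBsmSmf ⇒ fmmBsmfBsmSmf   [S ::= f m m]
fmmBsmfBsmSmf ⇒ fmmSBssmfBsmSmf   [B ::= S B s]
fmmSBssmfBsmSmf ⇒ fmmKmfBssmfBsmSmf   [S ::= K m f]
fmmKmfBssmfBsmSmf ⇒ fmmssamfBssmfBsmSmf   [K ::= s s a]
fmmssamfBssmfBsmSmf ⇒ fmmssamfsssmfBsmSmf   [B ::= s]
fmmssamfsssmfBsmSmf ⇒ fmmssamfsssmfssmSmf   [B ::= s]
fmmssamfsssmfssmSmf ⇒ fmmssamfsssmfssmfmmmf   [S ::= f m m]

S ⇒ Kmf ⇒ KmSmf ⇒ BmSmf ⇒ SBsmSmf ⇒ KmfBsmSmf ⇒ BmfBsmSmf ⇒ SBsmfBsmSmf ⇒ fmmBsmfBsmSmf ⇒ fmmSBssmfBsmSmf ⇒ fmmKmfBssmfBsmSmf ⇒ fmmssamfBssmfBsmSmf ⇒ fmmssamfsssmfBsmSmf ⇒ fmmssamfsssmfssmSmf ⇒ fmmssamfsssmfssmfmmmf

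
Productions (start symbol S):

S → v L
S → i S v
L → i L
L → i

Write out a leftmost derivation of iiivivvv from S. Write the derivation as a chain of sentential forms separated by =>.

S => iSv   [S → i S v]
iSv => iiSvv   [S → i S v]
iiSvv => iiiSvvv   [S → i S v]
iiiSvvv => iiivLvvv   [S → v L]
iiivLvvv => iiivivvv   [L → i]

S => iSv => iiSvv => iiiSvvv => iiivLvvv => iiivivvv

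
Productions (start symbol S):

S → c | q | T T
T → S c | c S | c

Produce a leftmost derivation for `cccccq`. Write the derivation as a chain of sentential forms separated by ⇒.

S⇒TT⇒cT⇒ccS⇒ccTT⇒ccScT⇒ccccT⇒cccccS⇒cccccq

S ⇒ TT   [S → T T]
TT ⇒ cT   [T → c]
cT ⇒ ccS   [T → c S]
ccS ⇒ ccTT   [S → T T]
ccTT ⇒ ccScT   [T → S c]
ccScT ⇒ ccccT   [S → c]
ccccT ⇒ cccccS   [T → c S]
cccccS ⇒ cccccq   [S → q]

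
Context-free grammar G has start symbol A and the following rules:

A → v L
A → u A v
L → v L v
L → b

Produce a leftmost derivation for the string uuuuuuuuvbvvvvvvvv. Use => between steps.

A => uAv => uuAvv => uuuAvvv => uuuuAvvvv => uuuuuAvvvvv => uuuuuuAvvvvvv => uuuuuuuAvvvvvvv => uuuuuuuuAvvvvvvvv => uuuuuuuuvLvvvvvvvv => uuuuuuuuvbvvvvvvvv

A => uAv   [A → u A v]
uAv => uuAvv   [A → u A v]
uuAvv => uuuAvvv   [A → u A v]
uuuAvvv => uuuuAvvvv   [A → u A v]
uuuuAvvvv => uuuuuAvvvvv   [A → u A v]
uuuuuAvvvvv => uuuuuuAvvvvvv   [A → u A v]
uuuuuuAvvvvvv => uuuuuuuAvvvvvvv   [A → u A v]
uuuuuuuAvvvvvvv => uuuuuuuuAvvvvvvvv   [A → u A v]
uuuuuuuuAvvvvvvvv => uuuuuuuuvLvvvvvvvv   [A → v L]
uuuuuuuuvLvvvvvvvv => uuuuuuuuvbvvvvvvvv   [L → b]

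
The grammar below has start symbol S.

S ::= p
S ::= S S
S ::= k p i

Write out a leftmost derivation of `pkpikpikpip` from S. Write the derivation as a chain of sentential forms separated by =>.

S=>SS=>SSS=>SSSS=>pSSS=>pkpiSS=>pkpiSSS=>pkpikpiSS=>pkpikpikpiS=>pkpikpikpip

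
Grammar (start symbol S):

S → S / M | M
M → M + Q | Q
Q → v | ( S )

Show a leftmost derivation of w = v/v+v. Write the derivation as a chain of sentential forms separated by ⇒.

S⇒S/M⇒M/M⇒Q/M⇒v/M⇒v/M+Q⇒v/Q+Q⇒v/v+Q⇒v/v+v

S ⇒ S/M   [S → S / M]
S/M ⇒ M/M   [S → M]
M/M ⇒ Q/M   [M → Q]
Q/M ⇒ v/M   [Q → v]
v/M ⇒ v/M+Q   [M → M + Q]
v/M+Q ⇒ v/Q+Q   [M → Q]
v/Q+Q ⇒ v/v+Q   [Q → v]
v/v+Q ⇒ v/v+v   [Q → v]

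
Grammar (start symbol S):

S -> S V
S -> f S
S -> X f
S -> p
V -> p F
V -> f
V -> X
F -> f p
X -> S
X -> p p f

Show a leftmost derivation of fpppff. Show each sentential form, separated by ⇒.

S ⇒ fS ⇒ fXf ⇒ fSf ⇒ fSVf ⇒ fpVf ⇒ fpXf ⇒ fpppff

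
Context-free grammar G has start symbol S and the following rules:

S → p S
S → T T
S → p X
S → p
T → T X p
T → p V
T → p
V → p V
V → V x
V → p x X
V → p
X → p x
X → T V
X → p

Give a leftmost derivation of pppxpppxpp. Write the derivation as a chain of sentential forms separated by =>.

S => TT   [S → T T]
TT => TXpT   [T → T X p]
TXpT => TXpXpT   [T → T X p]
TXpXpT => pVXpXpT   [T → p V]
pVXpXpT => ppVXpXpT   [V → p V]
ppVXpXpT => ppVxXpXpT   [V → V x]
ppVxXpXpT => pppxXpXpT   [V → p]
pppxXpXpT => pppxppXpT   [X → p]
pppxppXpT => pppxpppxpT   [X → p x]
pppxpppxpT => pppxpppxpp   [T → p]

S => TT => TXpT => TXpXpT => pVXpXpT => ppVXpXpT => ppVxXpXpT => pppxXpXpT => pppxppXpT => pppxpppxpT => pppxpppxpp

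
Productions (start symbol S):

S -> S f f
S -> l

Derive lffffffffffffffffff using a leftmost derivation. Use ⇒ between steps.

S ⇒ Sff ⇒ Sffff ⇒ Sffffff ⇒ Sffffffff ⇒ Sffffffffff ⇒ Sffffffffffff ⇒ Sffffffffffffff ⇒ Sffffffffffffffff ⇒ Sffffffffffffffffff ⇒ lffffffffffffffffff

S ⇒ Sff   [S -> S f f]
Sff ⇒ Sffff   [S -> S f f]
Sffff ⇒ Sffffff   [S -> S f f]
Sffffff ⇒ Sffffffff   [S -> S f f]
Sffffffff ⇒ Sffffffffff   [S -> S f f]
Sffffffffff ⇒ Sffffffffffff   [S -> S f f]
Sffffffffffff ⇒ Sffffffffffffff   [S -> S f f]
Sffffffffffffff ⇒ Sffffffffffffffff   [S -> S f f]
Sffffffffffffffff ⇒ Sffffffffffffffffff   [S -> S f f]
Sffffffffffffffffff ⇒ lffffffffffffffffff   [S -> l]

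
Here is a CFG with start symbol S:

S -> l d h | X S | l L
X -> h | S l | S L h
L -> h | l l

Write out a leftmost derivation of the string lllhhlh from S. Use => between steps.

S=>XS=>SLhS=>lLLhS=>lllLhS=>lllhhS=>lllhhlL=>lllhhlh

S => XS   [S -> X S]
XS => SLhS   [X -> S L h]
SLhS => lLLhS   [S -> l L]
lLLhS => lllLhS   [L -> l l]
lllLhS => lllhhS   [L -> h]
lllhhS => lllhhlL   [S -> l L]
lllhhlL => lllhhlh   [L -> h]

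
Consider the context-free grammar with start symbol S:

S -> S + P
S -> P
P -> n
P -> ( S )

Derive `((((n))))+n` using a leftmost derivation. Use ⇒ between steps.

S ⇒ S+P ⇒ P+P ⇒ (S)+P ⇒ (P)+P ⇒ ((S))+P ⇒ ((P))+P ⇒ (((S)))+P ⇒ (((P)))+P ⇒ ((((S))))+P ⇒ ((((P))))+P ⇒ ((((n))))+P ⇒ ((((n))))+n

S ⇒ S+P   [S -> S + P]
S+P ⇒ P+P   [S -> P]
P+P ⇒ (S)+P   [P -> ( S )]
(S)+P ⇒ (P)+P   [S -> P]
(P)+P ⇒ ((S))+P   [P -> ( S )]
((S))+P ⇒ ((P))+P   [S -> P]
((P))+P ⇒ (((S)))+P   [P -> ( S )]
(((S)))+P ⇒ (((P)))+P   [S -> P]
(((P)))+P ⇒ ((((S))))+P   [P -> ( S )]
((((S))))+P ⇒ ((((P))))+P   [S -> P]
((((P))))+P ⇒ ((((n))))+P   [P -> n]
((((n))))+P ⇒ ((((n))))+n   [P -> n]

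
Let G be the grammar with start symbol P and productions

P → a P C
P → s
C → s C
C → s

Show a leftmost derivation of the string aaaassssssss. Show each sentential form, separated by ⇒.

P⇒aPC⇒aaPCC⇒aaaPCCC⇒aaaaPCCCC⇒aaaasCCCC⇒aaaassCCCC⇒aaaasssCCC⇒aaaassssCCC⇒aaaasssssCC⇒aaaassssssC⇒aaaasssssssC⇒aaaassssssss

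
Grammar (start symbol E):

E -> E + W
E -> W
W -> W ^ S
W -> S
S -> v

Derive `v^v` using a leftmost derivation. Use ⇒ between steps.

E ⇒ W   [E -> W]
W ⇒ W^S   [W -> W ^ S]
W^S ⇒ S^S   [W -> S]
S^S ⇒ v^S   [S -> v]
v^S ⇒ v^v   [S -> v]

E ⇒ W ⇒ W^S ⇒ S^S ⇒ v^S ⇒ v^v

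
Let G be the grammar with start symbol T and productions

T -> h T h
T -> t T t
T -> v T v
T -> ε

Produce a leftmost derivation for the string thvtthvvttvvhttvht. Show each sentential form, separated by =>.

T => tTt   [T -> t T t]
tTt => thTht   [T -> h T h]
thTht => thvTvht   [T -> v T v]
thvTvht => thvtTtvht   [T -> t T t]
thvtTtvht => thvttTttvht   [T -> t T t]
thvttTttvht => thvtthThttvht   [T -> h T h]
thvtthThttvht => thvtthvTvhttvht   [T -> v T v]
thvtthvTvhttvht => thvtthvvTvvhttvht   [T -> v T v]
thvtthvvTvvhttvht => thvtthvvtTtvvhttvht   [T -> t T t]
thvtthvvtTtvvhttvht => thvtthvvttvvhttvht   [T -> ε]

T => tTt => thTht => thvTvht => thvtTtvht => thvttTttvht => thvtthThttvht => thvtthvTvhttvht => thvtthvvTvvhttvht => thvtthvvtTtvvhttvht => thvtthvvttvvhttvht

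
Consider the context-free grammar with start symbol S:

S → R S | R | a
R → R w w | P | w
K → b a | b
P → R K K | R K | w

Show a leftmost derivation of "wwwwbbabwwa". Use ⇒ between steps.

S ⇒ RS   [S → R S]
RS ⇒ wS   [R → w]
wS ⇒ wRS   [S → R S]
wRS ⇒ wRwwS   [R → R w w]
wRwwS ⇒ wPwwS   [R → P]
wPwwS ⇒ wRKKwwS   [P → R K K]
wRKKwwS ⇒ wPKKwwS   [R → P]
wPKKwwS ⇒ wRKKKwwS   [P → R K]
wRKKKwwS ⇒ wRwwKKKwwS   [R → R w w]
wRwwKKKwwS ⇒ wwwwKKKwwS   [R → w]
wwwwKKKwwS ⇒ wwwwbKKwwS   [K → b]
wwwwbKKwwS ⇒ wwwwbbaKwwS   [K → b a]
wwwwbbaKwwS ⇒ wwwwbbabwwS   [K → b]
wwwwbbabwwS ⇒ wwwwbbabwwa   [S → a]

S⇒RS⇒wS⇒wRS⇒wRwwS⇒wPwwS⇒wRKKwwS⇒wPKKwwS⇒wRKKKwwS⇒wRwwKKKwwS⇒wwwwKKKwwS⇒wwwwbKKwwS⇒wwwwbbaKwwS⇒wwwwbbabwwS⇒wwwwbbabwwa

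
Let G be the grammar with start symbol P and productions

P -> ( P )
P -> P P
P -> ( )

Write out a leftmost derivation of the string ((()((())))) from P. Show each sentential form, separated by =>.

P => (P) => ((P)) => ((PP)) => ((()P)) => ((()(P))) => ((()((P)))) => ((()((()))))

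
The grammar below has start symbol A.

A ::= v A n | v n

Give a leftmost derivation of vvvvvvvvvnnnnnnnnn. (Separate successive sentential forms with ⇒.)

A ⇒ vAn ⇒ vvAnn ⇒ vvvAnnn ⇒ vvvvAnnnn ⇒ vvvvvAnnnnn ⇒ vvvvvvAnnnnnn ⇒ vvvvvvvAnnnnnnn ⇒ vvvvvvvvAnnnnnnnn ⇒ vvvvvvvvvnnnnnnnnn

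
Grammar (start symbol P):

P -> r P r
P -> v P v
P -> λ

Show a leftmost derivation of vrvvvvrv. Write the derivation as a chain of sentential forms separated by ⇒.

P ⇒ vPv   [P -> v P v]
vPv ⇒ vrPrv   [P -> r P r]
vrPrv ⇒ vrvPvrv   [P -> v P v]
vrvPvrv ⇒ vrvvPvvrv   [P -> v P v]
vrvvPvvrv ⇒ vrvvvvrv   [P -> λ]

P⇒vPv⇒vrPrv⇒vrvPvrv⇒vrvvPvvrv⇒vrvvvvrv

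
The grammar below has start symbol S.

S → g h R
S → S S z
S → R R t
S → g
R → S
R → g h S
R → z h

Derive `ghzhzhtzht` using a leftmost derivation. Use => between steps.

S => RRt   [S → R R t]
RRt => ghSRt   [R → g h S]
ghSRt => ghRRtRt   [S → R R t]
ghRRtRt => ghzhRtRt   [R → z h]
ghzhRtRt => ghzhzhtRt   [R → z h]
ghzhzhtRt => ghzhzhtzht   [R → z h]

S=>RRt=>ghSRt=>ghRRtRt=>ghzhRtRt=>ghzhzhtRt=>ghzhzhtzht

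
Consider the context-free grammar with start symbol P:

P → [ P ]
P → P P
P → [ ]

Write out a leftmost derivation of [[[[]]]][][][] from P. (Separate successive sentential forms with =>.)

P => PP   [P → P P]
PP => PPP   [P → P P]
PPP => PPPP   [P → P P]
PPPP => [P]PPP   [P → [ P ]]
[P]PPP => [[P]]PPP   [P → [ P ]]
[[P]]PPP => [[[P]]]PPP   [P → [ P ]]
[[[P]]]PPP => [[[[]]]]PPP   [P → [ ]]
[[[[]]]]PPP => [[[[]]]][]PP   [P → [ ]]
[[[[]]]][]PP => [[[[]]]][][]P   [P → [ ]]
[[[[]]]][][]P => [[[[]]]][][][]   [P → [ ]]

P=>PP=>PPP=>PPPP=>[P]PPP=>[[P]]PPP=>[[[P]]]PPP=>[[[[]]]]PPP=>[[[[]]]][]PP=>[[[[]]]][][]P=>[[[[]]]][][][]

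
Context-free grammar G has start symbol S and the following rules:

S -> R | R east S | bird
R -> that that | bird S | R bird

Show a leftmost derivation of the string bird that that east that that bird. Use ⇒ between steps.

S ⇒ R ⇒ R bird ⇒ bird S bird ⇒ bird R east S bird ⇒ bird that that east S bird ⇒ bird that that east R bird ⇒ bird that that east that that bird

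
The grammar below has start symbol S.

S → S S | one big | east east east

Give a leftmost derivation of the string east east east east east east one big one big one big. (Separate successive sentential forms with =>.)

S => S S   [S → S S]
S S => S S S   [S → S S]
S S S => S S S S   [S → S S]
S S S S => S S S S S   [S → S S]
S S S S S => east east east S S S S   [S → east east east]
east east east S S S S => east east east east east east S S S   [S → east east east]
east east east east east east S S S => east east east east east east one big S S   [S → one big]
east east east east east east one big S S => east east east east east east one big one big S   [S → one big]
east east east east east east one big one big S => east east east east east east one big one big one big   [S → one big]

S => S S => S S S => S S S S => S S S S S => east east east S S S S => east east east east east east S S S => east east east east east east one big S S => east east east east east east one big one big S => east east east east east east one big one big one big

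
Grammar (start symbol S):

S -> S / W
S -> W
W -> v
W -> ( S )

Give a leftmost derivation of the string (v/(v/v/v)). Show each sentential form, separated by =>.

S => W => (S) => (S/W) => (W/W) => (v/W) => (v/(S)) => (v/(S/W)) => (v/(S/W/W)) => (v/(W/W/W)) => (v/(v/W/W)) => (v/(v/v/W)) => (v/(v/v/v))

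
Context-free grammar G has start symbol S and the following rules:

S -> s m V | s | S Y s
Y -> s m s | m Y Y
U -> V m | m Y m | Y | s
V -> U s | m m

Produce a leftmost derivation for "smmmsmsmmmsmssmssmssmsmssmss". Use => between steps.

S=>SYs=>smVYs=>smUsYs=>smmYmsYs=>smmmYYmsYs=>smmmsmsYmsYs=>smmmsmsmYYmsYs=>smmmsmsmmYYYmsYs=>smmmsmsmmmYYYYmsYs=>smmmsmsmmmsmsYYYmsYs=>smmmsmsmmmsmssmsYYmsYs=>smmmsmsmmmsmssmssmsYmsYs=>smmmsmsmmmsmssmssmssmsmsYs=>smmmsmsmmmsmssmssmssmsmssmss

S => SYs   [S -> S Y s]
SYs => smVYs   [S -> s m V]
smVYs => smUsYs   [V -> U s]
smUsYs => smmYmsYs   [U -> m Y m]
smmYmsYs => smmmYYmsYs   [Y -> m Y Y]
smmmYYmsYs => smmmsmsYmsYs   [Y -> s m s]
smmmsmsYmsYs => smmmsmsmYYmsYs   [Y -> m Y Y]
smmmsmsmYYmsYs => smmmsmsmmYYYmsYs   [Y -> m Y Y]
smmmsmsmmYYYmsYs => smmmsmsmmmYYYYmsYs   [Y -> m Y Y]
smmmsmsmmmYYYYmsYs => smmmsmsmmmsmsYYYmsYs   [Y -> s m s]
smmmsmsmmmsmsYYYmsYs => smmmsmsmmmsmssmsYYmsYs   [Y -> s m s]
smmmsmsmmmsmssmsYYmsYs => smmmsmsmmmsmssmssmsYmsYs   [Y -> s m s]
smmmsmsmmmsmssmssmsYmsYs => smmmsmsmmmsmssmssmssmsmsYs   [Y -> s m s]
smmmsmsmmmsmssmssmssmsmsYs => smmmsmsmmmsmssmssmssmsmssmss   [Y -> s m s]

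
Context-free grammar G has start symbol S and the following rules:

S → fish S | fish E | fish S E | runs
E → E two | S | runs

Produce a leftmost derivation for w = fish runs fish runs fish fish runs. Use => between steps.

S => fish S E   [S → fish S E]
fish S E => fish runs E   [S → runs]
fish runs E => fish runs S   [E → S]
fish runs S => fish runs fish S E   [S → fish S E]
fish runs fish S E => fish runs fish runs E   [S → runs]
fish runs fish runs E => fish runs fish runs S   [E → S]
fish runs fish runs S => fish runs fish runs fish E   [S → fish E]
fish runs fish runs fish E => fish runs fish runs fish S   [E → S]
fish runs fish runs fish S => fish runs fish runs fish fish E   [S → fish E]
fish runs fish runs fish fish E => fish runs fish runs fish fish runs   [E → runs]

S => fish S E => fish runs E => fish runs S => fish runs fish S E => fish runs fish runs E => fish runs fish runs S => fish runs fish runs fish E => fish runs fish runs fish S => fish runs fish runs fish fish E => fish runs fish runs fish fish runs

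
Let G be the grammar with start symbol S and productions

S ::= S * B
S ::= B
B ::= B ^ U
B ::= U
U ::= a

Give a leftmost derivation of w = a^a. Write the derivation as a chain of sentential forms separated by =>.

S => B   [S ::= B]
B => B^U   [B ::= B ^ U]
B^U => U^U   [B ::= U]
U^U => a^U   [U ::= a]
a^U => a^a   [U ::= a]

S => B => B^U => U^U => a^U => a^a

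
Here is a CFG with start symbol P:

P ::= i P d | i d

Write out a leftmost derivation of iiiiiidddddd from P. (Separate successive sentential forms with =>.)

P => iPd   [P ::= i P d]
iPd => iiPdd   [P ::= i P d]
iiPdd => iiiPddd   [P ::= i P d]
iiiPddd => iiiiPdddd   [P ::= i P d]
iiiiPdddd => iiiiiPddddd   [P ::= i P d]
iiiiiPddddd => iiiiiidddddd   [P ::= i d]

P=>iPd=>iiPdd=>iiiPddd=>iiiiPdddd=>iiiiiPddddd=>iiiiiidddddd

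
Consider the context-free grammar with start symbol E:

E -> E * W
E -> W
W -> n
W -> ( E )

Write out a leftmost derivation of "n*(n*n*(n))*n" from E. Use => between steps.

E => E*W => E*W*W => W*W*W => n*W*W => n*(E)*W => n*(E*W)*W => n*(E*W*W)*W => n*(W*W*W)*W => n*(n*W*W)*W => n*(n*n*W)*W => n*(n*n*(E))*W => n*(n*n*(W))*W => n*(n*n*(n))*W => n*(n*n*(n))*n

E => E*W   [E -> E * W]
E*W => E*W*W   [E -> E * W]
E*W*W => W*W*W   [E -> W]
W*W*W => n*W*W   [W -> n]
n*W*W => n*(E)*W   [W -> ( E )]
n*(E)*W => n*(E*W)*W   [E -> E * W]
n*(E*W)*W => n*(E*W*W)*W   [E -> E * W]
n*(E*W*W)*W => n*(W*W*W)*W   [E -> W]
n*(W*W*W)*W => n*(n*W*W)*W   [W -> n]
n*(n*W*W)*W => n*(n*n*W)*W   [W -> n]
n*(n*n*W)*W => n*(n*n*(E))*W   [W -> ( E )]
n*(n*n*(E))*W => n*(n*n*(W))*W   [E -> W]
n*(n*n*(W))*W => n*(n*n*(n))*W   [W -> n]
n*(n*n*(n))*W => n*(n*n*(n))*n   [W -> n]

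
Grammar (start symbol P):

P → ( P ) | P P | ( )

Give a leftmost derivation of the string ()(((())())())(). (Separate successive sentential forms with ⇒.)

P⇒PP⇒()P⇒()PP⇒()(P)P⇒()(PP)P⇒()((P)P)P⇒()((PP)P)P⇒()(((P)P)P)P⇒()(((())P)P)P⇒()(((())())P)P⇒()(((())())())P⇒()(((())())())()

P ⇒ PP   [P → P P]
PP ⇒ ()P   [P → ( )]
()P ⇒ ()PP   [P → P P]
()PP ⇒ ()(P)P   [P → ( P )]
()(P)P ⇒ ()(PP)P   [P → P P]
()(PP)P ⇒ ()((P)P)P   [P → ( P )]
()((P)P)P ⇒ ()((PP)P)P   [P → P P]
()((PP)P)P ⇒ ()(((P)P)P)P   [P → ( P )]
()(((P)P)P)P ⇒ ()(((())P)P)P   [P → ( )]
()(((())P)P)P ⇒ ()(((())())P)P   [P → ( )]
()(((())())P)P ⇒ ()(((())())())P   [P → ( )]
()(((())())())P ⇒ ()(((())())())()   [P → ( )]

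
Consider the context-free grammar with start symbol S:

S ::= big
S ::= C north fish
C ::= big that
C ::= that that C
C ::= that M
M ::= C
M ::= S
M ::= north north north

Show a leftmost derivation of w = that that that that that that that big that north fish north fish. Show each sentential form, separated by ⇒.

S ⇒ C north fish ⇒ that that C north fish ⇒ that that that that C north fish ⇒ that that that that that that C north fish ⇒ that that that that that that that M north fish ⇒ that that that that that that that S north fish ⇒ that that that that that that that C north fish north fish ⇒ that that that that that that that big that north fish north fish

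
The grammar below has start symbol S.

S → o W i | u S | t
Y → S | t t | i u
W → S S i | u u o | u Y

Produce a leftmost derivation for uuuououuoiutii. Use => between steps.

S => uS   [S → u S]
uS => uuS   [S → u S]
uuS => uuuS   [S → u S]
uuuS => uuuoWi   [S → o W i]
uuuoWi => uuuoSSii   [W → S S i]
uuuoSSii => uuuouSSii   [S → u S]
uuuouSSii => uuuouoWiSii   [S → o W i]
uuuouoWiSii => uuuououuoiSii   [W → u u o]
uuuououuoiSii => uuuououuoiuSii   [S → u S]
uuuououuoiuSii => uuuououuoiutii   [S → t]

S=>uS=>uuS=>uuuS=>uuuoWi=>uuuoSSii=>uuuouSSii=>uuuouoWiSii=>uuuououuoiSii=>uuuououuoiuSii=>uuuououuoiutii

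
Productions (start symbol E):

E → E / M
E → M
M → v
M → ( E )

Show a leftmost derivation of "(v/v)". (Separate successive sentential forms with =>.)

E => M   [E → M]
M => (E)   [M → ( E )]
(E) => (E/M)   [E → E / M]
(E/M) => (M/M)   [E → M]
(M/M) => (v/M)   [M → v]
(v/M) => (v/v)   [M → v]

E=>M=>(E)=>(E/M)=>(M/M)=>(v/M)=>(v/v)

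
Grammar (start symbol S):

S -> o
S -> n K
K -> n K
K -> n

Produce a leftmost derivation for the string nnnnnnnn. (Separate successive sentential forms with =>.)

S => nK => nnK => nnnK => nnnnK => nnnnnK => nnnnnnK => nnnnnnnK => nnnnnnnn

S => nK   [S -> n K]
nK => nnK   [K -> n K]
nnK => nnnK   [K -> n K]
nnnK => nnnnK   [K -> n K]
nnnnK => nnnnnK   [K -> n K]
nnnnnK => nnnnnnK   [K -> n K]
nnnnnnK => nnnnnnnK   [K -> n K]
nnnnnnnK => nnnnnnnn   [K -> n]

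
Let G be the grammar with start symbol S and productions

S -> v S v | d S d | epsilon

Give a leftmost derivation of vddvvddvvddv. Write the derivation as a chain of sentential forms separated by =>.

S => vSv   [S -> v S v]
vSv => vdSdv   [S -> d S d]
vdSdv => vddSddv   [S -> d S d]
vddSddv => vddvSvddv   [S -> v S v]
vddvSvddv => vddvvSvvddv   [S -> v S v]
vddvvSvvddv => vddvvdSdvvddv   [S -> d S d]
vddvvdSdvvddv => vddvvddvvddv   [S -> epsilon]

S=>vSv=>vdSdv=>vddSddv=>vddvSvddv=>vddvvSvvddv=>vddvvdSdvvddv=>vddvvddvvddv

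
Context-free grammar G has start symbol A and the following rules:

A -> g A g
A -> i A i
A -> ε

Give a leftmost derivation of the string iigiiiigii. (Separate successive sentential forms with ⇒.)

A ⇒ iAi ⇒ iiAii ⇒ iigAgii ⇒ iigiAigii ⇒ iigiiAiigii ⇒ iigiiiigii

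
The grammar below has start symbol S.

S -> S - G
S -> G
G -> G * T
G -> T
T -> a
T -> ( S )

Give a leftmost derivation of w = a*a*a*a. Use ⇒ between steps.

S⇒G⇒G*T⇒G*T*T⇒G*T*T*T⇒T*T*T*T⇒a*T*T*T⇒a*a*T*T⇒a*a*a*T⇒a*a*a*a

S ⇒ G   [S -> G]
G ⇒ G*T   [G -> G * T]
G*T ⇒ G*T*T   [G -> G * T]
G*T*T ⇒ G*T*T*T   [G -> G * T]
G*T*T*T ⇒ T*T*T*T   [G -> T]
T*T*T*T ⇒ a*T*T*T   [T -> a]
a*T*T*T ⇒ a*a*T*T   [T -> a]
a*a*T*T ⇒ a*a*a*T   [T -> a]
a*a*a*T ⇒ a*a*a*a   [T -> a]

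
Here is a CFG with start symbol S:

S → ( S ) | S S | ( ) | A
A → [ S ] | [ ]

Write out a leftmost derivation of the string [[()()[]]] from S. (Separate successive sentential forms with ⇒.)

S ⇒ A ⇒ [S] ⇒ [A] ⇒ [[S]] ⇒ [[SS]] ⇒ [[()S]] ⇒ [[()SS]] ⇒ [[()()S]] ⇒ [[()()A]] ⇒ [[()()[]]]

S ⇒ A   [S → A]
A ⇒ [S]   [A → [ S ]]
[S] ⇒ [A]   [S → A]
[A] ⇒ [[S]]   [A → [ S ]]
[[S]] ⇒ [[SS]]   [S → S S]
[[SS]] ⇒ [[()S]]   [S → ( )]
[[()S]] ⇒ [[()SS]]   [S → S S]
[[()SS]] ⇒ [[()()S]]   [S → ( )]
[[()()S]] ⇒ [[()()A]]   [S → A]
[[()()A]] ⇒ [[()()[]]]   [A → [ ]]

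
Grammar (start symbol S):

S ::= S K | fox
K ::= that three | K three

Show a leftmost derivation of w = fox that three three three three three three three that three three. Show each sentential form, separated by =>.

S => S K   [S ::= S K]
S K => S K K   [S ::= S K]
S K K => fox K K   [S ::= fox]
fox K K => fox K three K   [K ::= K three]
fox K three K => fox K three three K   [K ::= K three]
fox K three three K => fox K three three three K   [K ::= K three]
fox K three three three K => fox K three three three three K   [K ::= K three]
fox K three three three three K => fox K three three three three three K   [K ::= K three]
fox K three three three three three K => fox K three three three three three three K   [K ::= K three]
fox K three three three three three three K => fox that three three three three three three three K   [K ::= that three]
fox that three three three three three three three K => fox that three three three three three three three K three   [K ::= K three]
fox that three three three three three three three K three => fox that three three three three three three three that three three   [K ::= that three]

S => S K => S K K => fox K K => fox K three K => fox K three three K => fox K three three three K => fox K three three three three K => fox K three three three three three K => fox K three three three three three three K => fox that three three three three three three three K => fox that three three three three three three three K three => fox that three three three three three three three that three three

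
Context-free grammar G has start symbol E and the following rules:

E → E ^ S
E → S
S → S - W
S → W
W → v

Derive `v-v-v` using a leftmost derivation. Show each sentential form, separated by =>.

E => S   [E → S]
S => S-W   [S → S - W]
S-W => S-W-W   [S → S - W]
S-W-W => W-W-W   [S → W]
W-W-W => v-W-W   [W → v]
v-W-W => v-v-W   [W → v]
v-v-W => v-v-v   [W → v]

E => S => S-W => S-W-W => W-W-W => v-W-W => v-v-W => v-v-v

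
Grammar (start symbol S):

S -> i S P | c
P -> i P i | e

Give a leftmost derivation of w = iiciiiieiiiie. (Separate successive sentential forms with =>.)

S => iSP => iiSPP => iicPP => iiciPiP => iiciiPiiP => iiciiiPiiiP => iiciiiiPiiiiP => iiciiiieiiiiP => iiciiiieiiiie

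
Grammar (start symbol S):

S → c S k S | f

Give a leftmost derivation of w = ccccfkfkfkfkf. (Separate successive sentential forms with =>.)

S => cSkS => ccSkSkS => cccSkSkSkS => ccccSkSkSkSkS => ccccfkSkSkSkS => ccccfkfkSkSkS => ccccfkfkfkSkS => ccccfkfkfkfkS => ccccfkfkfkfkf

S => cSkS   [S → c S k S]
cSkS => ccSkSkS   [S → c S k S]
ccSkSkS => cccSkSkSkS   [S → c S k S]
cccSkSkSkS => ccccSkSkSkSkS   [S → c S k S]
ccccSkSkSkSkS => ccccfkSkSkSkS   [S → f]
ccccfkSkSkSkS => ccccfkfkSkSkS   [S → f]
ccccfkfkSkSkS => ccccfkfkfkSkS   [S → f]
ccccfkfkfkSkS => ccccfkfkfkfkS   [S → f]
ccccfkfkfkfkS => ccccfkfkfkfkf   [S → f]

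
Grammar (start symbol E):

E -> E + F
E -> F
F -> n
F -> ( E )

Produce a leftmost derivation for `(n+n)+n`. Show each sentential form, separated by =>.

E => E+F => F+F => (E)+F => (E+F)+F => (F+F)+F => (n+F)+F => (n+n)+F => (n+n)+n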